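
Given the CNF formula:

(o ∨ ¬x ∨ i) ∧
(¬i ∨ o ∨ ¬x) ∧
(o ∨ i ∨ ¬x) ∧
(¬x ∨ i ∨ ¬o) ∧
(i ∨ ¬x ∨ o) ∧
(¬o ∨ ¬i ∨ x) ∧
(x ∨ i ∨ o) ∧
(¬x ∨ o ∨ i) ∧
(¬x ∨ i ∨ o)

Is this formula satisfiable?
Yes

Yes, the formula is satisfiable.

One satisfying assignment is: o=True, x=False, i=False

Verification: With this assignment, all 9 clauses evaluate to true.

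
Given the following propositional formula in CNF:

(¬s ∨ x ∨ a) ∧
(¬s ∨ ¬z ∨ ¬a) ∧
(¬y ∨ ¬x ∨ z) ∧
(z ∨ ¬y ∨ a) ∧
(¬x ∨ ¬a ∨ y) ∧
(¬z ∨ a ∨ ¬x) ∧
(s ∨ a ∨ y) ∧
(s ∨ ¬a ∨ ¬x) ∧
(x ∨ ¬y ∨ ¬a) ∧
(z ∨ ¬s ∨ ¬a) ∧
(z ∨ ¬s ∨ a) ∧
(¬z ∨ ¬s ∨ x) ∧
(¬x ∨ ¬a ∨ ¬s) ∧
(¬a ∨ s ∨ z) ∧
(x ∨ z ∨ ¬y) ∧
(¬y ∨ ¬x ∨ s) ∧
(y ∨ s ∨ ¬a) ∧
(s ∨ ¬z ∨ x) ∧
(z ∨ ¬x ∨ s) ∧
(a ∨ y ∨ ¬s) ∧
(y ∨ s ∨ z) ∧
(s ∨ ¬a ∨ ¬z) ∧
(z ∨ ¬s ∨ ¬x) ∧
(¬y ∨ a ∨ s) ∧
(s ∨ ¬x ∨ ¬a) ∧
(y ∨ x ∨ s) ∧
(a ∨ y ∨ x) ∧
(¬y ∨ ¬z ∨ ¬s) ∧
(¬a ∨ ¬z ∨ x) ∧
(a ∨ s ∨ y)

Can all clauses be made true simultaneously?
No

No, the formula is not satisfiable.

No assignment of truth values to the variables can make all 30 clauses true simultaneously.

The formula is UNSAT (unsatisfiable).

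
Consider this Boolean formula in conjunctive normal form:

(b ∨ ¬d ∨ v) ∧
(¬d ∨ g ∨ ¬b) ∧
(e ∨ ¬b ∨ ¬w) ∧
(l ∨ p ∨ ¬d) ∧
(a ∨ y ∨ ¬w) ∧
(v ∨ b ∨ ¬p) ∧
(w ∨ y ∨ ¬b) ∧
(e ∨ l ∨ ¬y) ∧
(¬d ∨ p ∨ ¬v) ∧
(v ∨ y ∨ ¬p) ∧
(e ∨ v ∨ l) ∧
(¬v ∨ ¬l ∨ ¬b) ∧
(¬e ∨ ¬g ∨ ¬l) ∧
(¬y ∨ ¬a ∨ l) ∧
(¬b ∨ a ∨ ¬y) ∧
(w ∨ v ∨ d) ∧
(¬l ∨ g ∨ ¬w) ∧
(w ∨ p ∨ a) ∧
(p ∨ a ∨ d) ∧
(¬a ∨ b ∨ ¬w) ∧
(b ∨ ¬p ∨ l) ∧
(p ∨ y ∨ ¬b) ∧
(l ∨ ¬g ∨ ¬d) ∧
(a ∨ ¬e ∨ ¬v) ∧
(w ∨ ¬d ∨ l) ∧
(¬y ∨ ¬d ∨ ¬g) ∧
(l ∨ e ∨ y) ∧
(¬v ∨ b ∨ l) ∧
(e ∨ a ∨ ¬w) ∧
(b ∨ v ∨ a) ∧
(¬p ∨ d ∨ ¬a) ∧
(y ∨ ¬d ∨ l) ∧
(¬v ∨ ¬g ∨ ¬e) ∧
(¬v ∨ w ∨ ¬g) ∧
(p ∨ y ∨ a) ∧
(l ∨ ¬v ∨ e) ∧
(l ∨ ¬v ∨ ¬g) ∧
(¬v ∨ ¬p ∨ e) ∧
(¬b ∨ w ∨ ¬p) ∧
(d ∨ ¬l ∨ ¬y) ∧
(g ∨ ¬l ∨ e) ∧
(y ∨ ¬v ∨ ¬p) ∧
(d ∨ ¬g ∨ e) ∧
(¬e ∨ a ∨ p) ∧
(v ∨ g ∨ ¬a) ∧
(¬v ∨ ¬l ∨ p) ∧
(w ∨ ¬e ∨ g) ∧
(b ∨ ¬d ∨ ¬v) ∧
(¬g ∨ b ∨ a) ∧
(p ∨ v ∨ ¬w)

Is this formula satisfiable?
No

No, the formula is not satisfiable.

No assignment of truth values to the variables can make all 50 clauses true simultaneously.

The formula is UNSAT (unsatisfiable).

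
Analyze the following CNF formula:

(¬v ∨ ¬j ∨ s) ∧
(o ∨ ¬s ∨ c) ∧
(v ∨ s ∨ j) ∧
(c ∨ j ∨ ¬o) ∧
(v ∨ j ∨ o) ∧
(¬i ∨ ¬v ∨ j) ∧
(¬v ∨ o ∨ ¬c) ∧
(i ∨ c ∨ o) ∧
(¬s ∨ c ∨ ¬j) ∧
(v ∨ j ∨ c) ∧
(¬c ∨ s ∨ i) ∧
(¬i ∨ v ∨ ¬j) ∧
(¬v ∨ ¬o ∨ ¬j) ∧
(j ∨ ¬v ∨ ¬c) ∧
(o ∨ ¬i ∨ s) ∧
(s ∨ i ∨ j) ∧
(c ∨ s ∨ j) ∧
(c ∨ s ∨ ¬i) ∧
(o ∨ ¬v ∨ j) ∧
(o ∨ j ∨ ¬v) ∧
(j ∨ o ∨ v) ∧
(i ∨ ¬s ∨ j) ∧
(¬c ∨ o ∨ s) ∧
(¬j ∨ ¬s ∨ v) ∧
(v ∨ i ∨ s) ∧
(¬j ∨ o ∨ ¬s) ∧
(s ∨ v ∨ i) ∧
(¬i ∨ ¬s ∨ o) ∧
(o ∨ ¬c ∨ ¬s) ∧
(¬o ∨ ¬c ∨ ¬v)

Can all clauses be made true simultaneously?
Yes

Yes, the formula is satisfiable.

One satisfying assignment is: i=True, j=False, c=True, s=True, o=True, v=False

Verification: With this assignment, all 30 clauses evaluate to true.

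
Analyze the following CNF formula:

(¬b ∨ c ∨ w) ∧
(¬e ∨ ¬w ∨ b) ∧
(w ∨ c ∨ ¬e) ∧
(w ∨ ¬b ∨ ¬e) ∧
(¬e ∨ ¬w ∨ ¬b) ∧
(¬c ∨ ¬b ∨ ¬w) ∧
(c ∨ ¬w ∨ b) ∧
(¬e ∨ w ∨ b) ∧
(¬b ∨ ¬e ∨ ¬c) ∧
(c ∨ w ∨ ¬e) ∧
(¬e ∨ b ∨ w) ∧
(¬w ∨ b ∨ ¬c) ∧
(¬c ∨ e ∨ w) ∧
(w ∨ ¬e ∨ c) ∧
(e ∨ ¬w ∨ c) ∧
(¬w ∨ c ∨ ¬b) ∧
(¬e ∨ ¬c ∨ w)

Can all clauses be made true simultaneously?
Yes

Yes, the formula is satisfiable.

One satisfying assignment is: c=False, e=False, w=False, b=False

Verification: With this assignment, all 17 clauses evaluate to true.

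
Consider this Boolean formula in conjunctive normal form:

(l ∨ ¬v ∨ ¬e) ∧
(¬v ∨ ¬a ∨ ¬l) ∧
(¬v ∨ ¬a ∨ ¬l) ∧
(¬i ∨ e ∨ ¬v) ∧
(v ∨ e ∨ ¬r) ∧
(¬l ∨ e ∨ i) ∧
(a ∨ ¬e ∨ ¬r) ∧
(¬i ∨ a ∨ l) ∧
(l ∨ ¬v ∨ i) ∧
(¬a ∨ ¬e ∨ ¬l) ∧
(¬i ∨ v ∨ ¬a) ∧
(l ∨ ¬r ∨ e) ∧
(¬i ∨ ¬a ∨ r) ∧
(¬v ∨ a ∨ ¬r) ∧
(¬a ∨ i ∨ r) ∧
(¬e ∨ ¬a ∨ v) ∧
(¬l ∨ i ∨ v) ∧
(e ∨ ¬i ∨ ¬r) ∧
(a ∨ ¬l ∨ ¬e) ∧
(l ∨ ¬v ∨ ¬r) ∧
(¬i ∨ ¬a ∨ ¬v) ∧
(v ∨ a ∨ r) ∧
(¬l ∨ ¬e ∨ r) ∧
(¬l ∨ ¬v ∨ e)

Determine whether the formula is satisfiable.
No

No, the formula is not satisfiable.

No assignment of truth values to the variables can make all 24 clauses true simultaneously.

The formula is UNSAT (unsatisfiable).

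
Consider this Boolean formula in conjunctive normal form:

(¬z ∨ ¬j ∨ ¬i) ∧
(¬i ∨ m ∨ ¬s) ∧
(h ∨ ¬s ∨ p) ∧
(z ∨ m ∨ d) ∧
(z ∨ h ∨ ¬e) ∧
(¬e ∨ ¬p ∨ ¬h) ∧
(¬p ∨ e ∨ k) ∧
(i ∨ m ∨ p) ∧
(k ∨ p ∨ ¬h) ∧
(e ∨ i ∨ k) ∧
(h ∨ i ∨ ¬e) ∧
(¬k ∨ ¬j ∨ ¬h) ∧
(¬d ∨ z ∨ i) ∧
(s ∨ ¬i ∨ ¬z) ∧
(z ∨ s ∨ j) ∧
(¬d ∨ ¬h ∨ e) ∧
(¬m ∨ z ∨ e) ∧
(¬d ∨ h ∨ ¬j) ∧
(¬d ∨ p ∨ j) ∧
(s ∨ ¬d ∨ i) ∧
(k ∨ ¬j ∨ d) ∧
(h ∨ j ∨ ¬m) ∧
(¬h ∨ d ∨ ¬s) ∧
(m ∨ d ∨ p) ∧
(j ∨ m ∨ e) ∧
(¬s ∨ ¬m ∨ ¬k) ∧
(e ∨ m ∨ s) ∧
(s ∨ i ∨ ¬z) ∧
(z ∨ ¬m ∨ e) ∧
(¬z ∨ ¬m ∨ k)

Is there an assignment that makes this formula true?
Yes

Yes, the formula is satisfiable.

One satisfying assignment is: j=True, m=False, e=False, h=False, i=False, s=True, z=True, d=False, k=True, p=True

Verification: With this assignment, all 30 clauses evaluate to true.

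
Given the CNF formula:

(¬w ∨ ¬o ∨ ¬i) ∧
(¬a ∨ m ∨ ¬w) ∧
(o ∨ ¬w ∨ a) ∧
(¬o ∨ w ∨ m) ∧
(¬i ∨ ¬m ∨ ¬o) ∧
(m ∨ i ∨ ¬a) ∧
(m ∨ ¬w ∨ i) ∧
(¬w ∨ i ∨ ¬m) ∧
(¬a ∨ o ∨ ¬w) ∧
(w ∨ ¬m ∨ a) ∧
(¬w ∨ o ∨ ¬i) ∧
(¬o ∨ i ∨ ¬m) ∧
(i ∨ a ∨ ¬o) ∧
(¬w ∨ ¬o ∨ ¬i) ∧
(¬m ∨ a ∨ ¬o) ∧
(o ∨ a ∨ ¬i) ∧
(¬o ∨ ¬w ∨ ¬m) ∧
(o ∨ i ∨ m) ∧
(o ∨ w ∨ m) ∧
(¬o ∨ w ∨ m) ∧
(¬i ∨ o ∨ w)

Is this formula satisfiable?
Yes

Yes, the formula is satisfiable.

One satisfying assignment is: m=True, i=False, w=False, a=True, o=False

Verification: With this assignment, all 21 clauses evaluate to true.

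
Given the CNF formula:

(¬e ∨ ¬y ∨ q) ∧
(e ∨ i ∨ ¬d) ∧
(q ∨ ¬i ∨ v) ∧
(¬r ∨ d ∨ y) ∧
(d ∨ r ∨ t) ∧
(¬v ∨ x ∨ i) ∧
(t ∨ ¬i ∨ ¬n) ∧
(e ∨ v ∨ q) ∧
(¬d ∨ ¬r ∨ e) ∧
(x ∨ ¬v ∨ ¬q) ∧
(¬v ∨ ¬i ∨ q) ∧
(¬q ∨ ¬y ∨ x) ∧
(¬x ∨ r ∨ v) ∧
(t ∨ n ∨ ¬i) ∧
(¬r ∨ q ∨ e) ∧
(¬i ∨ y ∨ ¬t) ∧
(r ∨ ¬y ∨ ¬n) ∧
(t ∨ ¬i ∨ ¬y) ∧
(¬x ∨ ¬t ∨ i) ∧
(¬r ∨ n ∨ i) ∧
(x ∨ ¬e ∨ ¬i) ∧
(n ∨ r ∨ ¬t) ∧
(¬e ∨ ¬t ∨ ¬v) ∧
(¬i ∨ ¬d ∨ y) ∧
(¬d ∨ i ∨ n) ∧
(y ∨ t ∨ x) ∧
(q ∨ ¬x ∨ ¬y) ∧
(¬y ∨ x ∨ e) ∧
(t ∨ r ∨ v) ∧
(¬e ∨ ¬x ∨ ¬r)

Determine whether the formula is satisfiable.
Yes

Yes, the formula is satisfiable.

One satisfying assignment is: q=True, r=True, x=True, t=False, y=True, n=True, e=False, d=False, v=False, i=False

Verification: With this assignment, all 30 clauses evaluate to true.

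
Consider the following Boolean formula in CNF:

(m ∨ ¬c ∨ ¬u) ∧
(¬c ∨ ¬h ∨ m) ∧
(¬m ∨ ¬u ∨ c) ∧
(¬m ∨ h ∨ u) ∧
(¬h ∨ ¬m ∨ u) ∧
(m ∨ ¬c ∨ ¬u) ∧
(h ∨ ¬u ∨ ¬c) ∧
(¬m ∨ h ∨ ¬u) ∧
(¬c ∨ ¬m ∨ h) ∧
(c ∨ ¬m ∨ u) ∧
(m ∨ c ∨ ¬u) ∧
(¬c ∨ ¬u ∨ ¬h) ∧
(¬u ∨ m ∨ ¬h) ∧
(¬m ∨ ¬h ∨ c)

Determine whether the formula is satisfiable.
Yes

Yes, the formula is satisfiable.

One satisfying assignment is: h=False, c=False, u=False, m=False

Verification: With this assignment, all 14 clauses evaluate to true.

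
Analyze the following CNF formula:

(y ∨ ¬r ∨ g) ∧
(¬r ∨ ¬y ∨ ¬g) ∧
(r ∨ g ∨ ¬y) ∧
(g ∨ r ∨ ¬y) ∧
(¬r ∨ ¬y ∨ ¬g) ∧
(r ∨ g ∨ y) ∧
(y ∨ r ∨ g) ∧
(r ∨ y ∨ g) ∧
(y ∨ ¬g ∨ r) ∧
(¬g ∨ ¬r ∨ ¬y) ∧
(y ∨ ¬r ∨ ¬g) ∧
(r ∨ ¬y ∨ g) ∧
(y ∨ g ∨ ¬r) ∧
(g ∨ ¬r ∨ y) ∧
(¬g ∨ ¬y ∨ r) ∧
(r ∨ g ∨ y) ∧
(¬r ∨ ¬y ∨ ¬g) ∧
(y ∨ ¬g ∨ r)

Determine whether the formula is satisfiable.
Yes

Yes, the formula is satisfiable.

One satisfying assignment is: y=True, r=True, g=False

Verification: With this assignment, all 18 clauses evaluate to true.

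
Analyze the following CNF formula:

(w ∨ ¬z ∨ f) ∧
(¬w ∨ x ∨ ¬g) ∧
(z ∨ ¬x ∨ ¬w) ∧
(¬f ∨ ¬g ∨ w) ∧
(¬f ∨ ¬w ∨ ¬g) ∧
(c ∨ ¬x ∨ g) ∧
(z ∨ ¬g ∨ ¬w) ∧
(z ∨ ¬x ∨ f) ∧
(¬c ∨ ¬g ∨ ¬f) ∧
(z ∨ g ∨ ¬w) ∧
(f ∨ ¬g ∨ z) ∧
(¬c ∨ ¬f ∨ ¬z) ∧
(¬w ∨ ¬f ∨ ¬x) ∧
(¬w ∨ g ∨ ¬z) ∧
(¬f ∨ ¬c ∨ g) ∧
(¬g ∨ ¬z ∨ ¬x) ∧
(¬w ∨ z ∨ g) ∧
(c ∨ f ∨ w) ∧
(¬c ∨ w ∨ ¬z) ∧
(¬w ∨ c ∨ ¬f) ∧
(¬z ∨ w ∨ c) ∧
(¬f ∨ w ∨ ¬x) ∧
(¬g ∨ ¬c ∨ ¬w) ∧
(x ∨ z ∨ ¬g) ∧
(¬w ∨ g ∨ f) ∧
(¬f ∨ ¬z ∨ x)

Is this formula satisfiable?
Yes

Yes, the formula is satisfiable.

One satisfying assignment is: z=False, g=False, c=False, f=True, w=False, x=False

Verification: With this assignment, all 26 clauses evaluate to true.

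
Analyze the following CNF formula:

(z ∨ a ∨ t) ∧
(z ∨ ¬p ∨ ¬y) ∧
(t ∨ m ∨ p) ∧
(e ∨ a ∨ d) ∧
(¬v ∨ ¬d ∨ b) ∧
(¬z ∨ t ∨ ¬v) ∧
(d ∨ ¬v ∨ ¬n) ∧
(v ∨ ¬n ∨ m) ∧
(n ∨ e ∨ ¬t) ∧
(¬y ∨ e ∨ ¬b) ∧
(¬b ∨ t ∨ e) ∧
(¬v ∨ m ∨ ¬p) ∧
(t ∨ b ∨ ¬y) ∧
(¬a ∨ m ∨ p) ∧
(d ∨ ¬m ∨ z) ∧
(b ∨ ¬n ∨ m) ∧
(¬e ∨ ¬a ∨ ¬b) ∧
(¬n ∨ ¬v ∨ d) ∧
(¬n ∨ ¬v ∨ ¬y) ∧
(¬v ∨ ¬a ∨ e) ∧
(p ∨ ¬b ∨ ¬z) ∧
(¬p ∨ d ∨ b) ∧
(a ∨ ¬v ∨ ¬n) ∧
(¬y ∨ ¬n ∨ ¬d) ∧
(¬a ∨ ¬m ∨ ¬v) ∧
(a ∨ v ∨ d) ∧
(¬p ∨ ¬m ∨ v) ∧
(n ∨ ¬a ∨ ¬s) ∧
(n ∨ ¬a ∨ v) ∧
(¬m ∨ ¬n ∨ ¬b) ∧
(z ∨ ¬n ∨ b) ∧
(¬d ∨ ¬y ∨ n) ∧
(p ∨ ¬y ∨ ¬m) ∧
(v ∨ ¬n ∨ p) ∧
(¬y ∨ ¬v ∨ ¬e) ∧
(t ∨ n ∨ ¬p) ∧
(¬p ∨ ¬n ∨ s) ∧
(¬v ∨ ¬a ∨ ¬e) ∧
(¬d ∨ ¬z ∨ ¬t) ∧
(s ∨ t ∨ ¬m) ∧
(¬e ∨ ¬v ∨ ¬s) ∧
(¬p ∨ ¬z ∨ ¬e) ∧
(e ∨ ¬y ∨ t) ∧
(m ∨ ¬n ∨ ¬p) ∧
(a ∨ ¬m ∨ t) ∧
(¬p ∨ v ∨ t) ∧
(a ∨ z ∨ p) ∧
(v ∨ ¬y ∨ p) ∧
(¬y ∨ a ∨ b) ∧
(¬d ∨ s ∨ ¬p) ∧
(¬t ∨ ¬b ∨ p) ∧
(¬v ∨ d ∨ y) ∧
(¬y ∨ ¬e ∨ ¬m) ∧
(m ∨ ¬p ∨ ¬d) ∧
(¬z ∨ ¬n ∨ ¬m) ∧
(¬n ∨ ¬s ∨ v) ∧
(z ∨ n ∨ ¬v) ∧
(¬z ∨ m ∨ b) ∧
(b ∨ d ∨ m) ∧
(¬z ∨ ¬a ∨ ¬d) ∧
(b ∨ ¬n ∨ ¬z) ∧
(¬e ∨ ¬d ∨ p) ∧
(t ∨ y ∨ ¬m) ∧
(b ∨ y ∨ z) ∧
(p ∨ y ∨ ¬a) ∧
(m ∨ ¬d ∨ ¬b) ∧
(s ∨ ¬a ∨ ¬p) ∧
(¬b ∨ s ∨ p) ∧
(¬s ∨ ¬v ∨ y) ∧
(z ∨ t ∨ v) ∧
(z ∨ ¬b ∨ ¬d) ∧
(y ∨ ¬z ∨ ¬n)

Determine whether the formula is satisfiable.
No

No, the formula is not satisfiable.

No assignment of truth values to the variables can make all 72 clauses true simultaneously.

The formula is UNSAT (unsatisfiable).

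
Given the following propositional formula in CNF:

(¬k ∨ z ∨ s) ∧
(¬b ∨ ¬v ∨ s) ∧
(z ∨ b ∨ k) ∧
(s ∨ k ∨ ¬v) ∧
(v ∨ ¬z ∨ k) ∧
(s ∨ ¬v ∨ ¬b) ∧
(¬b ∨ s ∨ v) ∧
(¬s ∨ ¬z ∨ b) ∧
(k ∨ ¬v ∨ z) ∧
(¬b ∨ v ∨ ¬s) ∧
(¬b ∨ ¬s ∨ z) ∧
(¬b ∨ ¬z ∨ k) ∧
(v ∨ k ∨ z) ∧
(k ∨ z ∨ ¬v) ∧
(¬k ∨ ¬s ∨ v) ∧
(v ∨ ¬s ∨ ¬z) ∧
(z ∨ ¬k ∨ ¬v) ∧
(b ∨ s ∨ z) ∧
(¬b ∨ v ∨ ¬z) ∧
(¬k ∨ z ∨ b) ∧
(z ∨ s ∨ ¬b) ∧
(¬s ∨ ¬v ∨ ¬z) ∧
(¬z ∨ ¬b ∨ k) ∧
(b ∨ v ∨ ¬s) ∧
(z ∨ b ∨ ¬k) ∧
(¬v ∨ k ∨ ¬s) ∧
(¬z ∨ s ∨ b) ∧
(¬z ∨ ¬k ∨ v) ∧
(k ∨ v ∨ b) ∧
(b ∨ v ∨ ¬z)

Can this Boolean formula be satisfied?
No

No, the formula is not satisfiable.

No assignment of truth values to the variables can make all 30 clauses true simultaneously.

The formula is UNSAT (unsatisfiable).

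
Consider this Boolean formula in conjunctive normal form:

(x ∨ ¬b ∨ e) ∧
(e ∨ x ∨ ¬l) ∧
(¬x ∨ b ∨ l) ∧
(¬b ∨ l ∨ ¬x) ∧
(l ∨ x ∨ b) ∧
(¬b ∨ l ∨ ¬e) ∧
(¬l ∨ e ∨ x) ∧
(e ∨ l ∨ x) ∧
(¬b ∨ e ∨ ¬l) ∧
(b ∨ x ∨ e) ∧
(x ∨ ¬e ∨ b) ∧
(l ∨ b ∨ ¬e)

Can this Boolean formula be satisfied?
Yes

Yes, the formula is satisfiable.

One satisfying assignment is: x=True, b=False, e=True, l=True

Verification: With this assignment, all 12 clauses evaluate to true.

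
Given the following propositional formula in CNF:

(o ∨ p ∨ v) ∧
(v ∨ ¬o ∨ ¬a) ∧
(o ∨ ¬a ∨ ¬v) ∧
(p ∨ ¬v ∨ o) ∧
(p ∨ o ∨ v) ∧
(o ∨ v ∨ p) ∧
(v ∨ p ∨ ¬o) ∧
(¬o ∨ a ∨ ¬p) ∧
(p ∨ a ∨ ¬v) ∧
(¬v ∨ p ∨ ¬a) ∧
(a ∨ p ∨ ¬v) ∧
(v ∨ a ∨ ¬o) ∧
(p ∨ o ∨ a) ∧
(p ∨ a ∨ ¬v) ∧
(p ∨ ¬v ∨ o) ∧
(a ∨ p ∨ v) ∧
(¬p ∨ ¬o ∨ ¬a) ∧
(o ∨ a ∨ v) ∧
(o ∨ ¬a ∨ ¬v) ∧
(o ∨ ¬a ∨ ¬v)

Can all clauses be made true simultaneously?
Yes

Yes, the formula is satisfiable.

One satisfying assignment is: o=False, a=False, p=True, v=True

Verification: With this assignment, all 20 clauses evaluate to true.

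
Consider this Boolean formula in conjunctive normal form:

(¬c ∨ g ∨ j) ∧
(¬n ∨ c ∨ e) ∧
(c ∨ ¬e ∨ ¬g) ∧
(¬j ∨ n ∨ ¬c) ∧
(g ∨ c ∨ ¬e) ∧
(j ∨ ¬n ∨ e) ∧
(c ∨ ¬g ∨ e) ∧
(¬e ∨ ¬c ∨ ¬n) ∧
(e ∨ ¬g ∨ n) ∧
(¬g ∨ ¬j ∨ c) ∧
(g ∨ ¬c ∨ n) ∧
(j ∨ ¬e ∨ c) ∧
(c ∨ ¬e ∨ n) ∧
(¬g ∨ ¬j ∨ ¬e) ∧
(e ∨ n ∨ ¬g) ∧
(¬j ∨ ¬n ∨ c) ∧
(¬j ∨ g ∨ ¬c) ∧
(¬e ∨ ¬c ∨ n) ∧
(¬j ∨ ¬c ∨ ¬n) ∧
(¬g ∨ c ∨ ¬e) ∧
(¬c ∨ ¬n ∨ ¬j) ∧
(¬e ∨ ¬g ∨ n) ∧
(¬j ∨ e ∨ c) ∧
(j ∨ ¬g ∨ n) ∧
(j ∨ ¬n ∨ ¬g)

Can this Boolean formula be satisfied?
Yes

Yes, the formula is satisfiable.

One satisfying assignment is: n=False, c=False, e=False, j=False, g=False

Verification: With this assignment, all 25 clauses evaluate to true.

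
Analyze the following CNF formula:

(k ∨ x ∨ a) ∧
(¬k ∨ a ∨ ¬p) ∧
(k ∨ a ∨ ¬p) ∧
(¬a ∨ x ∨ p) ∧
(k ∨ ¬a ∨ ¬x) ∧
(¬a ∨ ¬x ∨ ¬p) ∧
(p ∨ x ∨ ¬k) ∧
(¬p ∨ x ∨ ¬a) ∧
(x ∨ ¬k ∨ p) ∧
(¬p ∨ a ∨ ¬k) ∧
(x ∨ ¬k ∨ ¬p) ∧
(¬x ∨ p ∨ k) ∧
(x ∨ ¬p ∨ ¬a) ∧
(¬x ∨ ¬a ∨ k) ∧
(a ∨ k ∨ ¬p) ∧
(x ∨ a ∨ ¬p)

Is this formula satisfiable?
Yes

Yes, the formula is satisfiable.

One satisfying assignment is: x=True, a=False, k=True, p=False

Verification: With this assignment, all 16 clauses evaluate to true.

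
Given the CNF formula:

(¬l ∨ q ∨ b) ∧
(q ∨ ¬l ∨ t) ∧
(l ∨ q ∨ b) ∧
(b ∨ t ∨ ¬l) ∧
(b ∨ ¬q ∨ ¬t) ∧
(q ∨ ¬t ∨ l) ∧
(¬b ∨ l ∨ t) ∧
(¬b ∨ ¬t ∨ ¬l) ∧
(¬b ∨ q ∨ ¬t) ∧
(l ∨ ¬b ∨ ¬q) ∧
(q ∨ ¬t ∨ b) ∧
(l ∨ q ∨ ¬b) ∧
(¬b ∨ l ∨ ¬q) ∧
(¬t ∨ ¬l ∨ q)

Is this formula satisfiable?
Yes

Yes, the formula is satisfiable.

One satisfying assignment is: t=False, l=False, b=False, q=True

Verification: With this assignment, all 14 clauses evaluate to true.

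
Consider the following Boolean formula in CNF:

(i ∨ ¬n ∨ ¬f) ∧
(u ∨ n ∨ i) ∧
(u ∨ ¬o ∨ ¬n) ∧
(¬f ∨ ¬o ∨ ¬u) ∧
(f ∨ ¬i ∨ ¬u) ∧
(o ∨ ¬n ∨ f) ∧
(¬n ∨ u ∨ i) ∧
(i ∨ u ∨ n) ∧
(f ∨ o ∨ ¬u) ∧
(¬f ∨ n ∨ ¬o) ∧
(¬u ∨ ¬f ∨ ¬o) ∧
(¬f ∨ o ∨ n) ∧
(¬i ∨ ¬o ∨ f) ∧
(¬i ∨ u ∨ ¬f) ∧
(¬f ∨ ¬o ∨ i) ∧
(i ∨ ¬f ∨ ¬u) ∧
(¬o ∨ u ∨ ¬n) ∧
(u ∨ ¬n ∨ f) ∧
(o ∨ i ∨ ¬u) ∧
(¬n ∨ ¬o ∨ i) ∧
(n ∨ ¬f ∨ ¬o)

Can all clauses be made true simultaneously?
Yes

Yes, the formula is satisfiable.

One satisfying assignment is: o=False, n=False, f=False, u=False, i=True

Verification: With this assignment, all 21 clauses evaluate to true.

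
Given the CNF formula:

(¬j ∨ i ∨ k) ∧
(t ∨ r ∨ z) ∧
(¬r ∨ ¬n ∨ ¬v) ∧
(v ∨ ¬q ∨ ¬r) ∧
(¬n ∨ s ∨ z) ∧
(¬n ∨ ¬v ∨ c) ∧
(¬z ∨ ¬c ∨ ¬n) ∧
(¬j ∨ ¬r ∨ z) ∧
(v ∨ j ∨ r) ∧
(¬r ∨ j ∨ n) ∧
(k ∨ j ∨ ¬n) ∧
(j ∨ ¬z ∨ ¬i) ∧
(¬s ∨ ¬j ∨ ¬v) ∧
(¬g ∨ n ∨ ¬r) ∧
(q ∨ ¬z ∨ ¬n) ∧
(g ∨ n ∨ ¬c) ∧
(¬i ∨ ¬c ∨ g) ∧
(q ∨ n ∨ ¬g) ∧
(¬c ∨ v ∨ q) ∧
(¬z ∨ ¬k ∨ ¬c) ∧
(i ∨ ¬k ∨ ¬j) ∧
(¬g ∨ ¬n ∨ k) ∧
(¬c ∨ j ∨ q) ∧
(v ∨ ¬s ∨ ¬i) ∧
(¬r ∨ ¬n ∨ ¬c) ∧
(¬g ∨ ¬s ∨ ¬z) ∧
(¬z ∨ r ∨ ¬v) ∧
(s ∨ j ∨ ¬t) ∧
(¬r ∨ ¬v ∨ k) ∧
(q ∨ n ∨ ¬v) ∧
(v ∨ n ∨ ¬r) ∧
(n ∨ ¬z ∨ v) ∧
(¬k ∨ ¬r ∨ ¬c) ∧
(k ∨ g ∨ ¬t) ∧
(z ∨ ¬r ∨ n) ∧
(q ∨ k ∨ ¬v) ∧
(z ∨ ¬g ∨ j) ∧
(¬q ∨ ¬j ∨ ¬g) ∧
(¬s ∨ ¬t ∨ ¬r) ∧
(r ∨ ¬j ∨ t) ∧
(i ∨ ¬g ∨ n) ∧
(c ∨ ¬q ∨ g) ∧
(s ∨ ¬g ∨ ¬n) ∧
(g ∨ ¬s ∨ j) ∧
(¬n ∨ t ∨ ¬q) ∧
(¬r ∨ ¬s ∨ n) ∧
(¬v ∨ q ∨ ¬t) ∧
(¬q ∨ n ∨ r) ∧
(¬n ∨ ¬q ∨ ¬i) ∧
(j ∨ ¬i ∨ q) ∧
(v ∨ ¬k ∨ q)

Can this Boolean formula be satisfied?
No

No, the formula is not satisfiable.

No assignment of truth values to the variables can make all 51 clauses true simultaneously.

The formula is UNSAT (unsatisfiable).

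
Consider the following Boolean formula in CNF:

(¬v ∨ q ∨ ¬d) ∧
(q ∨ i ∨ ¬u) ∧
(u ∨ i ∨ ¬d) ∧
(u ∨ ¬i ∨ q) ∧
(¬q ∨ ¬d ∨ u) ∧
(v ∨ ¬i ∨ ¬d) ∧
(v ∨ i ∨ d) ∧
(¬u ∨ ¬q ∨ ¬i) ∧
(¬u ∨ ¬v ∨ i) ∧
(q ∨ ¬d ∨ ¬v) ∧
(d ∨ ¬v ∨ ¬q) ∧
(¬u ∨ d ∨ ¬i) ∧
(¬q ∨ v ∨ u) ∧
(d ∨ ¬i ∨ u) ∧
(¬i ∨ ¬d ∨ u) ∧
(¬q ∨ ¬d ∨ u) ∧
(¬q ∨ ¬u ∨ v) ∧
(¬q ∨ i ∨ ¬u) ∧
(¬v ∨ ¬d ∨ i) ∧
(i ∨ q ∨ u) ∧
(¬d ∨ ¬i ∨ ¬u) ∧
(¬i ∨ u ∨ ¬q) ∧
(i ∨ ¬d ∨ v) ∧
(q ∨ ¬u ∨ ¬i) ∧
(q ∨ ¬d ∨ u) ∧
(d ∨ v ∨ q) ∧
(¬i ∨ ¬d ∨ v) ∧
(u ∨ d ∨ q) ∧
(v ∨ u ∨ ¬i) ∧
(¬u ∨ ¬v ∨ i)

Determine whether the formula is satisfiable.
No

No, the formula is not satisfiable.

No assignment of truth values to the variables can make all 30 clauses true simultaneously.

The formula is UNSAT (unsatisfiable).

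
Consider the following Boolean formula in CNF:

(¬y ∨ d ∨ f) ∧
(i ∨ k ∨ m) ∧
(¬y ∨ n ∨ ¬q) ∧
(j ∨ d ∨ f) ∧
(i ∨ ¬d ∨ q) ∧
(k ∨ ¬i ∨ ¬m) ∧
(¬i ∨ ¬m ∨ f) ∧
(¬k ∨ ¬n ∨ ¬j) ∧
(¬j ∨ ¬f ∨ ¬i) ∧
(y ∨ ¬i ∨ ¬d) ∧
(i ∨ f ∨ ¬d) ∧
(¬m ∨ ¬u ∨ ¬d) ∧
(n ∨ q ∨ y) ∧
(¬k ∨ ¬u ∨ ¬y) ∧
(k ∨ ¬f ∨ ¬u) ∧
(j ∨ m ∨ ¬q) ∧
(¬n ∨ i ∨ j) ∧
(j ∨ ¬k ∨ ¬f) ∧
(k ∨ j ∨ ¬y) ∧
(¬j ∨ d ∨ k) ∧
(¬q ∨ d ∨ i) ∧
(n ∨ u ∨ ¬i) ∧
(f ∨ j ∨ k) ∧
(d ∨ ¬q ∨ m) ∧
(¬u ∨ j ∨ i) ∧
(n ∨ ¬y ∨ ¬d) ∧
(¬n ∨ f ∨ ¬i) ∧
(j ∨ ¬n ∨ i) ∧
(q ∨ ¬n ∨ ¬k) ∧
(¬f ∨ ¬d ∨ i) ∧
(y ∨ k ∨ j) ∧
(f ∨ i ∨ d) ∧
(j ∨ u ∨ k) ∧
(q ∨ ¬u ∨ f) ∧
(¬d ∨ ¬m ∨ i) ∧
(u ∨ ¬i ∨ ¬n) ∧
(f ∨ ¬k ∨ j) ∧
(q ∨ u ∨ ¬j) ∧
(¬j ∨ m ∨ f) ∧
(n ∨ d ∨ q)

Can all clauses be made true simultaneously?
No

No, the formula is not satisfiable.

No assignment of truth values to the variables can make all 40 clauses true simultaneously.

The formula is UNSAT (unsatisfiable).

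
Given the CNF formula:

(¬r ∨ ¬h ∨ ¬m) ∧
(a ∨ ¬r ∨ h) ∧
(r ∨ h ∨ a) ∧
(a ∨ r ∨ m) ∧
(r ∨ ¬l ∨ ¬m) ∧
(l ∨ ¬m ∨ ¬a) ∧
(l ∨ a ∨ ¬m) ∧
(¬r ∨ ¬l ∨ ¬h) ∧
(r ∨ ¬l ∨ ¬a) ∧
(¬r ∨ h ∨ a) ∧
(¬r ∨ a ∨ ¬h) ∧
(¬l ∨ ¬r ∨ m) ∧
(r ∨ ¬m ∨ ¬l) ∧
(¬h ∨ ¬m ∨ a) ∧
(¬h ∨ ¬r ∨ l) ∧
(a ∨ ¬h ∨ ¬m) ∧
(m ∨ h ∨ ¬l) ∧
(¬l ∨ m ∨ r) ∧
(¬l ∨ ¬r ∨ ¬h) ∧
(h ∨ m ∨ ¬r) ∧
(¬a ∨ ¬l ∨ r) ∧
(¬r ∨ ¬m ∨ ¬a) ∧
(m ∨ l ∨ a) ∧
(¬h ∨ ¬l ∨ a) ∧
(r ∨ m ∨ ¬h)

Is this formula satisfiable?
Yes

Yes, the formula is satisfiable.

One satisfying assignment is: h=False, l=False, r=False, a=True, m=False

Verification: With this assignment, all 25 clauses evaluate to true.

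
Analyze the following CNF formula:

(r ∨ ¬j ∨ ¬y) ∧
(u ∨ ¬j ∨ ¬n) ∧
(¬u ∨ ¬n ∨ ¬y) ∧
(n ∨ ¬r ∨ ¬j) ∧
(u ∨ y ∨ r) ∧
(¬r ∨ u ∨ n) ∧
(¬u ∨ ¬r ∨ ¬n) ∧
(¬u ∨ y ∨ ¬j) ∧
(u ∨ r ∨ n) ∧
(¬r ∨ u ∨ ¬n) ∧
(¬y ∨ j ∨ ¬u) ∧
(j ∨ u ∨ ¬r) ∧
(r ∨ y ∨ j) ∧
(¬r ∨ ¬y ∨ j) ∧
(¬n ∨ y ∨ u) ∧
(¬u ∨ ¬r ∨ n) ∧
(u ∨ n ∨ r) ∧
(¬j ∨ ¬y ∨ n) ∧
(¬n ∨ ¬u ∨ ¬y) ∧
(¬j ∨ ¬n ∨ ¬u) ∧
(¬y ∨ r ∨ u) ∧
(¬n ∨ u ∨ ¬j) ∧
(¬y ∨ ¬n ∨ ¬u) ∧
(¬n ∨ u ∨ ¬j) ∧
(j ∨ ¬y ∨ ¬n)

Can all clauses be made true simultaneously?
No

No, the formula is not satisfiable.

No assignment of truth values to the variables can make all 25 clauses true simultaneously.

The formula is UNSAT (unsatisfiable).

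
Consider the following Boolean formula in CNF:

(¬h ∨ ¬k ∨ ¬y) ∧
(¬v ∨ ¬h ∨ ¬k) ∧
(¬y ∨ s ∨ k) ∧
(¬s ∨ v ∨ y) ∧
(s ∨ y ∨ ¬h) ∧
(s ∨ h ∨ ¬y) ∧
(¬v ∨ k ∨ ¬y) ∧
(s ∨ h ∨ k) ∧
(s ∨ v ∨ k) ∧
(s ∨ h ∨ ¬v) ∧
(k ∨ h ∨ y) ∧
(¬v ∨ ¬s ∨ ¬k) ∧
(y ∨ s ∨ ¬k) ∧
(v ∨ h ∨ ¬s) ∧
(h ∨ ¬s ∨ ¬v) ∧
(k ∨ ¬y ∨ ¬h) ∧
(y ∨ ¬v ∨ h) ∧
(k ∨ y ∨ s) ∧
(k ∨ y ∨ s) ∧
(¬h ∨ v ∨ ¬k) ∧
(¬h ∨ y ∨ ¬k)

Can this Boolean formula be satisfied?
Yes

Yes, the formula is satisfiable.

One satisfying assignment is: y=False, k=False, h=True, s=True, v=True

Verification: With this assignment, all 21 clauses evaluate to true.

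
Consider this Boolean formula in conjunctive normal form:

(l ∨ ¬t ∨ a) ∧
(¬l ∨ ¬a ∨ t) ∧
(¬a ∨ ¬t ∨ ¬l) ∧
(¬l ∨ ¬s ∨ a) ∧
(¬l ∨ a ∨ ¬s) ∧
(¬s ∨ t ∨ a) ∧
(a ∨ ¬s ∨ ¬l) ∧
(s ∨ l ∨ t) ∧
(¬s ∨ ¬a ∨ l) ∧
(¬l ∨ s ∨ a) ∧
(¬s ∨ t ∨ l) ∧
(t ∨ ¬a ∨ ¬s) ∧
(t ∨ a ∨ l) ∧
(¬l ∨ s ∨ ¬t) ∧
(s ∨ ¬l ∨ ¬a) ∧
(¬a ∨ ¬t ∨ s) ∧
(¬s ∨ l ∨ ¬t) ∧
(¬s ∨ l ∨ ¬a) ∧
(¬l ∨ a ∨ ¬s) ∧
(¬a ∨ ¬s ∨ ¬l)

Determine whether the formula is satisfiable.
No

No, the formula is not satisfiable.

No assignment of truth values to the variables can make all 20 clauses true simultaneously.

The formula is UNSAT (unsatisfiable).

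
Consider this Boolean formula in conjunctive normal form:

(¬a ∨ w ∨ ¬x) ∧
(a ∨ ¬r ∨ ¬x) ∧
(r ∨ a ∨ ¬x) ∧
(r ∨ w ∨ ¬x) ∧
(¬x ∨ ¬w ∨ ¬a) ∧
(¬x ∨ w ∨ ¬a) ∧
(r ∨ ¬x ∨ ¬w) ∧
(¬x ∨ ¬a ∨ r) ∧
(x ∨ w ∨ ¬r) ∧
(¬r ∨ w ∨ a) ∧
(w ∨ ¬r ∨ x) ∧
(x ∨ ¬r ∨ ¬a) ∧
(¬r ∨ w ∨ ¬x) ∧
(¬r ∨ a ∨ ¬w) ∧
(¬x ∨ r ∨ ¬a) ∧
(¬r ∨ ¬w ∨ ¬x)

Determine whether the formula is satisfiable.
Yes

Yes, the formula is satisfiable.

One satisfying assignment is: x=False, r=False, a=False, w=False

Verification: With this assignment, all 16 clauses evaluate to true.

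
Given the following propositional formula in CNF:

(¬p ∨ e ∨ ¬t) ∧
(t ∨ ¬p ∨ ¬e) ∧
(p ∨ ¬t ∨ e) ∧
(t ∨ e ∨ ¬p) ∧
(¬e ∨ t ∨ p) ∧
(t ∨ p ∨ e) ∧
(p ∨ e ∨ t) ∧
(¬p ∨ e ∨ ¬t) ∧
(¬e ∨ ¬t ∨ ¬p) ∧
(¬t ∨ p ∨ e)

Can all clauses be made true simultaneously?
Yes

Yes, the formula is satisfiable.

One satisfying assignment is: e=True, t=True, p=False

Verification: With this assignment, all 10 clauses evaluate to true.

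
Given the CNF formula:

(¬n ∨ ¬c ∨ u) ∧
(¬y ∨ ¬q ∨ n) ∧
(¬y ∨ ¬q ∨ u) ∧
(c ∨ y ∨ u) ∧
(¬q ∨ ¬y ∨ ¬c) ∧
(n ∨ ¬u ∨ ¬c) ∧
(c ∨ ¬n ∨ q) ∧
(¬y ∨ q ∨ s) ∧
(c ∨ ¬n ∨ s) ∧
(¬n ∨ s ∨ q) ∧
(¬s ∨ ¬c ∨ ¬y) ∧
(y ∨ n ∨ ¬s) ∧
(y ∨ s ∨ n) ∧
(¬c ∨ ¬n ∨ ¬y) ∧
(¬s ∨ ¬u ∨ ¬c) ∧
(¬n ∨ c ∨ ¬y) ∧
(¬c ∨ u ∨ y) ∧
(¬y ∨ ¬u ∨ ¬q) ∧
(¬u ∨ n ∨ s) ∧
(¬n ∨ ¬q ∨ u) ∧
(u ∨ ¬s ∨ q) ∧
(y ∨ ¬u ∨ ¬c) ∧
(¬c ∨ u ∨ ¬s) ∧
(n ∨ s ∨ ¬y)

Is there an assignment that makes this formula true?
Yes

Yes, the formula is satisfiable.

One satisfying assignment is: u=True, y=True, s=True, c=False, n=False, q=False

Verification: With this assignment, all 24 clauses evaluate to true.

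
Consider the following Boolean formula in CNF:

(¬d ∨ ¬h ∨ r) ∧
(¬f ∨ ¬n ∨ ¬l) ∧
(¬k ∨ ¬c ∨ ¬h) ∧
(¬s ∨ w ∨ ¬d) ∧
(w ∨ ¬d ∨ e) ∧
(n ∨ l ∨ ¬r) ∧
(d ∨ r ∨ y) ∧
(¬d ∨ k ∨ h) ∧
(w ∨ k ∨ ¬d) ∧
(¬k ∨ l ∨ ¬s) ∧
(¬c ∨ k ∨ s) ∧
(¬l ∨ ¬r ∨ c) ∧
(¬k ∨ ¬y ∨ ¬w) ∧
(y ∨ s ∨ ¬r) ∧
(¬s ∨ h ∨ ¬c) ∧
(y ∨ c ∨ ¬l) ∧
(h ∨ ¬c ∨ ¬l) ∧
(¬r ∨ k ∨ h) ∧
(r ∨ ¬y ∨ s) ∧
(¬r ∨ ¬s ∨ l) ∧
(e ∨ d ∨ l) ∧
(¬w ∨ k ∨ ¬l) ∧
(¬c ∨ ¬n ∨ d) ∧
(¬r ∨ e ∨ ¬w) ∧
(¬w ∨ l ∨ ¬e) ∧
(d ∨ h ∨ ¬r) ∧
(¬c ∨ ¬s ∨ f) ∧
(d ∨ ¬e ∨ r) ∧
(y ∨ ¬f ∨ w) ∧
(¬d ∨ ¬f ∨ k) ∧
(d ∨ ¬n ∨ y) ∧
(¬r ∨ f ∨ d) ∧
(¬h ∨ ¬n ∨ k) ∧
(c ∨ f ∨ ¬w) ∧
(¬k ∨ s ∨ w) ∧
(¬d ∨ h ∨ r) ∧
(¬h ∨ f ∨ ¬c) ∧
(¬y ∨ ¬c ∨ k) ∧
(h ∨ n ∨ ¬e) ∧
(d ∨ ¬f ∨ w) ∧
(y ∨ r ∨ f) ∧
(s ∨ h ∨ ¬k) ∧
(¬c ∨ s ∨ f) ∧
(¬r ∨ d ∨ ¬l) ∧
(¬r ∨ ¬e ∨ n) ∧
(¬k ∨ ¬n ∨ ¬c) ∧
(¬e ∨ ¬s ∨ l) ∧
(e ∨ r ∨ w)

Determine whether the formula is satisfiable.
No

No, the formula is not satisfiable.

No assignment of truth values to the variables can make all 48 clauses true simultaneously.

The formula is UNSAT (unsatisfiable).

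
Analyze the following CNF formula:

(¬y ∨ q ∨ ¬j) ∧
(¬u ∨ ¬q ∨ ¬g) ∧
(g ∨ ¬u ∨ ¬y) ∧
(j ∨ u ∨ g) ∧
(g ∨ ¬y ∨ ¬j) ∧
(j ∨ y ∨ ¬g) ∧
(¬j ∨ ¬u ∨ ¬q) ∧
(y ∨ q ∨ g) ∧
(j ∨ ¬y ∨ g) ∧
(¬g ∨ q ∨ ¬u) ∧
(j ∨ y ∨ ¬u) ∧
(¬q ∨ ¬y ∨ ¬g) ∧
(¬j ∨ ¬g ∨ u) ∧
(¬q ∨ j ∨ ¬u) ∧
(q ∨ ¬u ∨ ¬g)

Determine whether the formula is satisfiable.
Yes

Yes, the formula is satisfiable.

One satisfying assignment is: y=True, q=False, g=True, u=False, j=False

Verification: With this assignment, all 15 clauses evaluate to true.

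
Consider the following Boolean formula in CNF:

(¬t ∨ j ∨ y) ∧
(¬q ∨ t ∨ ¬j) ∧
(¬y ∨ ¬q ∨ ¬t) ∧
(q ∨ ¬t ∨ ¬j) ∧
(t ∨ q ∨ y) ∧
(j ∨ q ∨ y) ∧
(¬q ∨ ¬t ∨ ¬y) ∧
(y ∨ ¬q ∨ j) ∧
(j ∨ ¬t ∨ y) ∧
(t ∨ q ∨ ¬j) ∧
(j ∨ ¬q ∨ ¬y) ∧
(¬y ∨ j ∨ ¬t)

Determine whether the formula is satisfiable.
Yes

Yes, the formula is satisfiable.

One satisfying assignment is: q=False, j=False, t=False, y=True

Verification: With this assignment, all 12 clauses evaluate to true.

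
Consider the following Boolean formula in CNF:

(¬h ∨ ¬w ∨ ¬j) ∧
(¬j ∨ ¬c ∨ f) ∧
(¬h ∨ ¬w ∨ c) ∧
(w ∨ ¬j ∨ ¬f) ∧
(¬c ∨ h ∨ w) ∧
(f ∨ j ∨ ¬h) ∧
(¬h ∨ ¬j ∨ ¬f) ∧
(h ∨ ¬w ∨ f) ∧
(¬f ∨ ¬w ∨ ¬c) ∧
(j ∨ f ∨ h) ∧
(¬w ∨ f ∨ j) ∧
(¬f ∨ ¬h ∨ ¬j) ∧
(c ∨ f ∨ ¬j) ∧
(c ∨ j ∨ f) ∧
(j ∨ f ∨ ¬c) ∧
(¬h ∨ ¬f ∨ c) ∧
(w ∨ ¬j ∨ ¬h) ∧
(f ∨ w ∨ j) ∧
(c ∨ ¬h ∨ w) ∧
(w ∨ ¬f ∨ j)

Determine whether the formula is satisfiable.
Yes

Yes, the formula is satisfiable.

One satisfying assignment is: h=False, j=False, c=False, w=True, f=True

Verification: With this assignment, all 20 clauses evaluate to true.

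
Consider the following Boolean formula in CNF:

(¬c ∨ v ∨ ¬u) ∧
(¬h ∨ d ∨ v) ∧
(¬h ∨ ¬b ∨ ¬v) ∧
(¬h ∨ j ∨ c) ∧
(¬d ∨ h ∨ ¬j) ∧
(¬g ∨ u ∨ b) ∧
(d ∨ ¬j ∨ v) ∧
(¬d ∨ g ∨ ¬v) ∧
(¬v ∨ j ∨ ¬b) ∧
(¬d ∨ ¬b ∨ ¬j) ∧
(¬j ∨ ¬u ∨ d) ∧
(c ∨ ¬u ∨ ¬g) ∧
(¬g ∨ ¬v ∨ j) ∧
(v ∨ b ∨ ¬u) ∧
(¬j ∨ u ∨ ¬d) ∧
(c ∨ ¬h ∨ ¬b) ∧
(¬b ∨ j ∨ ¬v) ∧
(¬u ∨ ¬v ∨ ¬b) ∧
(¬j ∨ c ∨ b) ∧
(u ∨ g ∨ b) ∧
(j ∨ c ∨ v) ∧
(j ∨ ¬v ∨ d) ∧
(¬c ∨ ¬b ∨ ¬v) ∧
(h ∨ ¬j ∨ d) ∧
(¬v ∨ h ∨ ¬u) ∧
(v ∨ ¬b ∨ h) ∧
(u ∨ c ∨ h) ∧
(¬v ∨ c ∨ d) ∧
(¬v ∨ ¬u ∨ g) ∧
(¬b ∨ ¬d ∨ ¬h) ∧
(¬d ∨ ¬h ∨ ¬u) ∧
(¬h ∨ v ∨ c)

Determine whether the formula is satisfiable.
No

No, the formula is not satisfiable.

No assignment of truth values to the variables can make all 32 clauses true simultaneously.

The formula is UNSAT (unsatisfiable).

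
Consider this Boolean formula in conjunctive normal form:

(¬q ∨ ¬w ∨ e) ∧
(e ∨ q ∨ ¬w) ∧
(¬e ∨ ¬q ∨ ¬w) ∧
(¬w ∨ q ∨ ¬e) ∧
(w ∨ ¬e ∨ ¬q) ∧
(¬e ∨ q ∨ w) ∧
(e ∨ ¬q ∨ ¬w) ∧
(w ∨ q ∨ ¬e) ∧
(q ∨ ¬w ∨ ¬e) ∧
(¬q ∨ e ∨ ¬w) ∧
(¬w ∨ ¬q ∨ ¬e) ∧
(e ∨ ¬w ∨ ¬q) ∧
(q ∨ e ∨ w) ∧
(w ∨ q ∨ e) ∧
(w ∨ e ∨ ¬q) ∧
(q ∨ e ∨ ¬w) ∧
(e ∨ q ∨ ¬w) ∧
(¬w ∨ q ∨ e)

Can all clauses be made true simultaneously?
No

No, the formula is not satisfiable.

No assignment of truth values to the variables can make all 18 clauses true simultaneously.

The formula is UNSAT (unsatisfiable).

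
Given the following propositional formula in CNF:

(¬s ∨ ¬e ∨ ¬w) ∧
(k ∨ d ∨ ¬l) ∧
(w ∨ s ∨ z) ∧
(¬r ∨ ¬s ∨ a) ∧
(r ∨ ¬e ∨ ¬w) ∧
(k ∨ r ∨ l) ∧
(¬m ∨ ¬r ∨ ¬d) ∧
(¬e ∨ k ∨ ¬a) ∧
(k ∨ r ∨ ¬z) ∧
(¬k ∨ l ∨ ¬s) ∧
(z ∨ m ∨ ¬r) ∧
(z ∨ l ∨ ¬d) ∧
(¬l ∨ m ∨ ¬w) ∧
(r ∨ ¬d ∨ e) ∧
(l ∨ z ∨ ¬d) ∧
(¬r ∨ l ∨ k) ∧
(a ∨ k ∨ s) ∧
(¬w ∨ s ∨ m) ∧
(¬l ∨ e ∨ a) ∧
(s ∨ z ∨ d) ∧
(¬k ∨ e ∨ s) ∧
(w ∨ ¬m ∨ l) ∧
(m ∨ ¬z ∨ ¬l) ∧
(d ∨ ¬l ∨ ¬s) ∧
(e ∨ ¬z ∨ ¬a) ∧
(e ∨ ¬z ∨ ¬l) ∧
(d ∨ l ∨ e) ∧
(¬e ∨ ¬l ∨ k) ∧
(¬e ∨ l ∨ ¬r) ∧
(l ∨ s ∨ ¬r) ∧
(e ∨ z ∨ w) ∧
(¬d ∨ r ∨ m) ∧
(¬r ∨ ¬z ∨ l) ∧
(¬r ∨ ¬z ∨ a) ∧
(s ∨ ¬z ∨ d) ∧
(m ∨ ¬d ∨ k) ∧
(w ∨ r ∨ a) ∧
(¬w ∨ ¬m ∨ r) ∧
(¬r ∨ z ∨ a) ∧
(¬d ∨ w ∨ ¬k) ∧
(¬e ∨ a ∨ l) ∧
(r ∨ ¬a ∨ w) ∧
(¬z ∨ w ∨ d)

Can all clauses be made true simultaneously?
No

No, the formula is not satisfiable.

No assignment of truth values to the variables can make all 43 clauses true simultaneously.

The formula is UNSAT (unsatisfiable).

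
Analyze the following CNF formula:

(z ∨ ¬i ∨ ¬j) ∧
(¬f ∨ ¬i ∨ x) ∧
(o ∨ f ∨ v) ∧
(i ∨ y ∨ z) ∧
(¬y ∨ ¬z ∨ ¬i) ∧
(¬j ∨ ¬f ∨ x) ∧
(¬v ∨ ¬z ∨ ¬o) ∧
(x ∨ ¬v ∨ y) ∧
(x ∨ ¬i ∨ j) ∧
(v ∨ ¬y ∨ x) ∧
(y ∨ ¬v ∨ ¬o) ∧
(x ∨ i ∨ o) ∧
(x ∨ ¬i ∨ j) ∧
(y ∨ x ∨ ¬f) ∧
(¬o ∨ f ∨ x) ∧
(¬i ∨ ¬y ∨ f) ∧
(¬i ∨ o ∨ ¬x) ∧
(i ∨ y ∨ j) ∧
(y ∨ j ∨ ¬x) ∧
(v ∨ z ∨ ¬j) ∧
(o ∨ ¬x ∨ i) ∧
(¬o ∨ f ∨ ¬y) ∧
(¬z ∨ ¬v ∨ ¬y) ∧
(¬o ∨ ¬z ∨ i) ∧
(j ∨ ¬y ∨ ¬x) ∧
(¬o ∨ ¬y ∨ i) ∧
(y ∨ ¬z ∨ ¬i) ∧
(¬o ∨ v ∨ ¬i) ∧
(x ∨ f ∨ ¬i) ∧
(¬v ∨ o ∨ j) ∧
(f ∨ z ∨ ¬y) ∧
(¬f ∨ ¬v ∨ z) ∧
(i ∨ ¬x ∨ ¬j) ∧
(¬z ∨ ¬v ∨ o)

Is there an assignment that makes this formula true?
No

No, the formula is not satisfiable.

No assignment of truth values to the variables can make all 34 clauses true simultaneously.

The formula is UNSAT (unsatisfiable).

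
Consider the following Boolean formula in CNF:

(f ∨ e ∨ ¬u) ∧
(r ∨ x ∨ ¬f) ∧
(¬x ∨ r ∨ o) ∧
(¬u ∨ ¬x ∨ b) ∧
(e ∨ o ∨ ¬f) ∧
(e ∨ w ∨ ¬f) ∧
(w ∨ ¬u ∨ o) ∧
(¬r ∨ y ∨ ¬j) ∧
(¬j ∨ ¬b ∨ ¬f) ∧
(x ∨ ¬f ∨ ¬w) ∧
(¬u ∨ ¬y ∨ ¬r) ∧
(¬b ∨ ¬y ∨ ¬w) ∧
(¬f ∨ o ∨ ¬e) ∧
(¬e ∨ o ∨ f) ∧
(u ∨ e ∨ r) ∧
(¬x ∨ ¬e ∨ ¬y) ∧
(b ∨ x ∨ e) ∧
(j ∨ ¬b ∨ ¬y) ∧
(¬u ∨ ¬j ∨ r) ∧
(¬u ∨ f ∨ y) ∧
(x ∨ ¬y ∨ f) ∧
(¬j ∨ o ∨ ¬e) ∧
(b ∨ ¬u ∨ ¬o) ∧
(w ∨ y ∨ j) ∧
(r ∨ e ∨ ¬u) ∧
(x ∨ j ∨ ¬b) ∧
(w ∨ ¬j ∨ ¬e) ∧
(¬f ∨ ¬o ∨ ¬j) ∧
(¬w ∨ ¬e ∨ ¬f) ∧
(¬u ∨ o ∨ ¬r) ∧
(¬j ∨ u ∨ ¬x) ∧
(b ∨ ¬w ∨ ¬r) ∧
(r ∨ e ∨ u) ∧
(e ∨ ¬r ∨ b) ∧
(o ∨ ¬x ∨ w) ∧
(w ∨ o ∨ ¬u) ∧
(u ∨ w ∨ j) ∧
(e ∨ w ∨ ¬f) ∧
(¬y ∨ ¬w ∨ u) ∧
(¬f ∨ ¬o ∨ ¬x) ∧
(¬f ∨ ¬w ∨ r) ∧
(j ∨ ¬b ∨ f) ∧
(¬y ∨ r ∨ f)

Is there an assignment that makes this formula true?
Yes

Yes, the formula is satisfiable.

One satisfying assignment is: r=False, x=False, f=False, y=False, w=True, j=True, o=True, e=True, b=True, u=False

Verification: With this assignment, all 43 clauses evaluate to true.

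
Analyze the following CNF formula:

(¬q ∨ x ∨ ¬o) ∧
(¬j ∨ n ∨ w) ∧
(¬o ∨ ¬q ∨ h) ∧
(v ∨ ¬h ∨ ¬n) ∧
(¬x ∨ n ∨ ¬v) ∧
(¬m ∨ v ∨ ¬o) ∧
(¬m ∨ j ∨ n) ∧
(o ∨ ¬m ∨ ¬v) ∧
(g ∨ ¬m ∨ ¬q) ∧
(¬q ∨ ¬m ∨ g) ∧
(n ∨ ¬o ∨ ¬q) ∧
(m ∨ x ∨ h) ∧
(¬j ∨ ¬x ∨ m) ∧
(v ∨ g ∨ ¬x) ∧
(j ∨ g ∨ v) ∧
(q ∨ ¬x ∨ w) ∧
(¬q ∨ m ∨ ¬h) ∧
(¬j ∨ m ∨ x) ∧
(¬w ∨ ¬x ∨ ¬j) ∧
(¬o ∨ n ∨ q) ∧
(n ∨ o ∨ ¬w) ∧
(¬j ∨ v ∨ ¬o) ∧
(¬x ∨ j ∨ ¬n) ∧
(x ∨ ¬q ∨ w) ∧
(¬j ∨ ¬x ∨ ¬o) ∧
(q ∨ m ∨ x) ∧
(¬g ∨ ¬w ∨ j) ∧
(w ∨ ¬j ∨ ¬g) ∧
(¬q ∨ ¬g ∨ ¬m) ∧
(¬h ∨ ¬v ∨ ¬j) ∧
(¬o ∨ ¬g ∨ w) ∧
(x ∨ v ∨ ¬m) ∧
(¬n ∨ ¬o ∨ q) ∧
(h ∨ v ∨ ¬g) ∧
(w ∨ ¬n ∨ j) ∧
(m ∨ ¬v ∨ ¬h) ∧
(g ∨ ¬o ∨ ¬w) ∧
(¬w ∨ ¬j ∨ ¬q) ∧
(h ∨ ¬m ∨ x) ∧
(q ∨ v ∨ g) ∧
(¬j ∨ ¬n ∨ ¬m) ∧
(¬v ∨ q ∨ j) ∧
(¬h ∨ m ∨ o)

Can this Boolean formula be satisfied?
No

No, the formula is not satisfiable.

No assignment of truth values to the variables can make all 43 clauses true simultaneously.

The formula is UNSAT (unsatisfiable).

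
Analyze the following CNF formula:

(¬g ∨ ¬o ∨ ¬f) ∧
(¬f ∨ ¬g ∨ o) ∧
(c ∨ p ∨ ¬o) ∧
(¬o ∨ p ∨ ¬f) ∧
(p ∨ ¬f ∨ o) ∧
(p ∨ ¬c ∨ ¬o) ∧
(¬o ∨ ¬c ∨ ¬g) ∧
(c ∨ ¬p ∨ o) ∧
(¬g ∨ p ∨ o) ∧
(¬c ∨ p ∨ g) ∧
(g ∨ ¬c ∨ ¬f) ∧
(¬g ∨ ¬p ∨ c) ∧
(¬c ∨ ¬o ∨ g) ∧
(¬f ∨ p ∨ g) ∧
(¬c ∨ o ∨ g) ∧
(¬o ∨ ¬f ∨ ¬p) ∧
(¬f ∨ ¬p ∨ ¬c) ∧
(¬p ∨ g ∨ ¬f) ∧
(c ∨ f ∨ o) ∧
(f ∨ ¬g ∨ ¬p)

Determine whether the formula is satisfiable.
Yes

Yes, the formula is satisfiable.

One satisfying assignment is: c=False, f=False, o=True, p=True, g=False

Verification: With this assignment, all 20 clauses evaluate to true.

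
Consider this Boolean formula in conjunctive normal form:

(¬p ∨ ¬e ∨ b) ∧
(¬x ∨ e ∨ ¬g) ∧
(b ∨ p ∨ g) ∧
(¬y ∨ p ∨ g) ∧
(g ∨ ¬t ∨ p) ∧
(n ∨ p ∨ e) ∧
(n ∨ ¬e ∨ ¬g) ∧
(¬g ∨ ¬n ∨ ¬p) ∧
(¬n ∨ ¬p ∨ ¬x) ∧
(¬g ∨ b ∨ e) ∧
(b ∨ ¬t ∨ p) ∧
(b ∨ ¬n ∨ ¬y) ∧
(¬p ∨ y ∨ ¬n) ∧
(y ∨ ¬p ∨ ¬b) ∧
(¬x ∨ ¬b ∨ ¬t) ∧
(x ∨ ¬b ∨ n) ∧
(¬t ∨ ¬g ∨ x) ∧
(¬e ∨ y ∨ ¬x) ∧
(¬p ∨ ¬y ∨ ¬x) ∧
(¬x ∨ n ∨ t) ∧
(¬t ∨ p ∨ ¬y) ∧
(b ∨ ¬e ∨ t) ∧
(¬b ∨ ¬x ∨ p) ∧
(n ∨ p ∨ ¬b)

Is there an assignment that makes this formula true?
Yes

Yes, the formula is satisfiable.

One satisfying assignment is: e=False, x=False, g=False, n=False, y=False, p=True, t=False, b=False

Verification: With this assignment, all 24 clauses evaluate to true.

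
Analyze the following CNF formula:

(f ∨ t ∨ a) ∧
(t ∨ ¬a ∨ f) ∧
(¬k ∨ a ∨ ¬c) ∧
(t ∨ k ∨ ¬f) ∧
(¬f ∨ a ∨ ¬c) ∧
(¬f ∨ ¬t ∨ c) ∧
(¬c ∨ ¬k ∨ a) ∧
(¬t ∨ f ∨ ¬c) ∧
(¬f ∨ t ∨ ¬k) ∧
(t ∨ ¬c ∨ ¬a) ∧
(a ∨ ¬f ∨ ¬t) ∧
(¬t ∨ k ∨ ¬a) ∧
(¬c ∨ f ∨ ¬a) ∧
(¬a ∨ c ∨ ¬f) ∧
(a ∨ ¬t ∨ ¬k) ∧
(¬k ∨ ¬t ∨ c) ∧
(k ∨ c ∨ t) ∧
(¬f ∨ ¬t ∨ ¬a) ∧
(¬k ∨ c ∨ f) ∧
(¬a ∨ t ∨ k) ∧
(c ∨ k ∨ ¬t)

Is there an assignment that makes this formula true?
No

No, the formula is not satisfiable.

No assignment of truth values to the variables can make all 21 clauses true simultaneously.

The formula is UNSAT (unsatisfiable).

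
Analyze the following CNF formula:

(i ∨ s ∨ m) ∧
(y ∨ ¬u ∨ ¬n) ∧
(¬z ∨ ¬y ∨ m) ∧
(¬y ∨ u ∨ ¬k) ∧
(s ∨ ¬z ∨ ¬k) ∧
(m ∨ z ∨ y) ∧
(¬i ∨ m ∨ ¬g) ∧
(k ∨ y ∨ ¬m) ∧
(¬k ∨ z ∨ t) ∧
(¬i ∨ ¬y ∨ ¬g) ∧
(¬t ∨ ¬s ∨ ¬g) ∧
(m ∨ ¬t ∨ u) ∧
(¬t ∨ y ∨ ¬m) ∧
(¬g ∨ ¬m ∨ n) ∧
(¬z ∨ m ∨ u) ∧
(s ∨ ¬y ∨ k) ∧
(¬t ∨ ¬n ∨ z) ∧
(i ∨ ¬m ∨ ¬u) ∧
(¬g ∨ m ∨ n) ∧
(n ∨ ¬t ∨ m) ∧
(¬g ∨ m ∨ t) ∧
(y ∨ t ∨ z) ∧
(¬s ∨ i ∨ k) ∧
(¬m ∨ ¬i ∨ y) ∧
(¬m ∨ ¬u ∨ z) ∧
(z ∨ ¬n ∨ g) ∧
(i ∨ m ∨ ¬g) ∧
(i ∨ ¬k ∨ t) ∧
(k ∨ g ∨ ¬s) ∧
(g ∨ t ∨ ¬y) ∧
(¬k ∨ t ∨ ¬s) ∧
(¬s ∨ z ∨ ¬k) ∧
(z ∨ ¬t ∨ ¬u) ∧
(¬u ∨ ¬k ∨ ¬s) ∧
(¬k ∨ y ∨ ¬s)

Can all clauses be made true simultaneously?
Yes

Yes, the formula is satisfiable.

One satisfying assignment is: i=True, g=False, z=True, m=False, y=False, t=False, k=False, n=False, s=False, u=True

Verification: With this assignment, all 35 clauses evaluate to true.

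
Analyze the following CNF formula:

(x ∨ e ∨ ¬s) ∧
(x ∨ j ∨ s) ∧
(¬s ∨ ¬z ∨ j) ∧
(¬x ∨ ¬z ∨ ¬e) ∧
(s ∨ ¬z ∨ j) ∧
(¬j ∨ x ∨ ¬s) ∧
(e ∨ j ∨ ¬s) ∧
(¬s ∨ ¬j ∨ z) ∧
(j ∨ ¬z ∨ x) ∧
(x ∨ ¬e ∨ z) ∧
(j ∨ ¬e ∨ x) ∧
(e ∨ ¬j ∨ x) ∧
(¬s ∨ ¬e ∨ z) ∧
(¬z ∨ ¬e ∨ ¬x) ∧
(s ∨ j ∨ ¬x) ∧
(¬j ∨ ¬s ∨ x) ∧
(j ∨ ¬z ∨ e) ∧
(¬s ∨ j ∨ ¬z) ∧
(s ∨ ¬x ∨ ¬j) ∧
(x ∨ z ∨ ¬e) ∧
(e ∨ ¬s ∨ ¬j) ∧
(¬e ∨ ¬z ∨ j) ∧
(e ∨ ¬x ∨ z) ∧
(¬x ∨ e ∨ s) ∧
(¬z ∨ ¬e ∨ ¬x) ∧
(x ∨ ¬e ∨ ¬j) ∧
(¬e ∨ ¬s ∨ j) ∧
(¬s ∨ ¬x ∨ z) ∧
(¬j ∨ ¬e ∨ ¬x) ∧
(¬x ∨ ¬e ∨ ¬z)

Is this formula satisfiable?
No

No, the formula is not satisfiable.

No assignment of truth values to the variables can make all 30 clauses true simultaneously.

The formula is UNSAT (unsatisfiable).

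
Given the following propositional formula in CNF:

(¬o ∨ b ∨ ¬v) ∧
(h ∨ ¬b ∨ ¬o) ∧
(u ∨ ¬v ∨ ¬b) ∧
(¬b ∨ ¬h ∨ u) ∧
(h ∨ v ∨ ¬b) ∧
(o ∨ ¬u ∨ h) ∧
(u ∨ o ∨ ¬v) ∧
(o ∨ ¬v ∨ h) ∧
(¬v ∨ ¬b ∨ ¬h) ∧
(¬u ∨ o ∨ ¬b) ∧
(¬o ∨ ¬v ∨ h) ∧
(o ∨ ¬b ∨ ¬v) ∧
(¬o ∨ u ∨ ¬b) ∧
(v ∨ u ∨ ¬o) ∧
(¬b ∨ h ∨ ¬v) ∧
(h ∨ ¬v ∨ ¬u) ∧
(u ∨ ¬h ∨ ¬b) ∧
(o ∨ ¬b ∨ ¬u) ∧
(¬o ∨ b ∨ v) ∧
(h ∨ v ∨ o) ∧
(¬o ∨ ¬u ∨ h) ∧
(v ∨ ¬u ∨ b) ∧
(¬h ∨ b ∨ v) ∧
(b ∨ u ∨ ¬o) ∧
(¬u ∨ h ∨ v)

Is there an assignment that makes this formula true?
Yes

Yes, the formula is satisfiable.

One satisfying assignment is: h=True, v=False, b=True, o=True, u=True

Verification: With this assignment, all 25 clauses evaluate to true.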